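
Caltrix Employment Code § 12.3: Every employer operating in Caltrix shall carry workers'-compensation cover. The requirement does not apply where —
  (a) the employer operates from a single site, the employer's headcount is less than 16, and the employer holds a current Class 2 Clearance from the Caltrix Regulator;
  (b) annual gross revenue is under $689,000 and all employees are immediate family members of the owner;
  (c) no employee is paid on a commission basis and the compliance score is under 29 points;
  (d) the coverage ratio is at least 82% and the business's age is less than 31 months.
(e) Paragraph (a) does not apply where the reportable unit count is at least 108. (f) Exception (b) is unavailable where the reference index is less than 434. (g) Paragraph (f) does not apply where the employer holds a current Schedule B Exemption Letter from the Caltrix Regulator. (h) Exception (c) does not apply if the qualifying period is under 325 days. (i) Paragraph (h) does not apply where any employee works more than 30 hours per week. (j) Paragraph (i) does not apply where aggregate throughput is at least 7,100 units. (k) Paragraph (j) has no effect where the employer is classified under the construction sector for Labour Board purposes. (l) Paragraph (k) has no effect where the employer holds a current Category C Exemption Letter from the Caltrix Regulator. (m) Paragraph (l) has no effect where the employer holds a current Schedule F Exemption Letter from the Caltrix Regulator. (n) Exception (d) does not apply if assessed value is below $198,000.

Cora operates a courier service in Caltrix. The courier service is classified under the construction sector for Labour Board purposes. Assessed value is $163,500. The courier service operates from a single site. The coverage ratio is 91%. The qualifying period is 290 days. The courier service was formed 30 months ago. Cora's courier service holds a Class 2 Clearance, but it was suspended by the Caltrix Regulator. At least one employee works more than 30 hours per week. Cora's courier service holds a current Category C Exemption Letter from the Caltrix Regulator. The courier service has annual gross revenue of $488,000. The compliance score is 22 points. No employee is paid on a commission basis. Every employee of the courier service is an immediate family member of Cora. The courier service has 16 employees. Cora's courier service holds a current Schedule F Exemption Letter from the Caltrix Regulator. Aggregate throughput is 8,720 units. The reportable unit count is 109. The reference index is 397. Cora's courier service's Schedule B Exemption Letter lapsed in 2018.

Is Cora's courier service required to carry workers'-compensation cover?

No — exception (c) applies; Cora's courier service is not required to carry workers'-compensation cover.

Exception (a) fails — the employer's headcount is 16, not less than 16.
Exception (b) is satisfied on its face — annual gross revenue is $488,000, under the $689,000 limit; every employee is an immediate family member. However, paragraphs (f)–(g) must be considered: (f) is engaged — the reference index is 397, less than the 434 limit. (g), which would lift (f), is inapplicable — the Schedule B Exemption Letter is not current. (b) is therefore removed.
Exception (c)'s conditions are all satisfied: no employee is paid on commission; the compliance score is 22 points, under the 29 points limit. As to paragraphs (h)–(m): (h) applies (the qualifying period is 290 days, under the 325 days limit), but is itself disapplied by (i): (i) is triggered — at least one employee exceeds 30 hours/week. (j) would limit (i) — aggregate throughput is 8,720 units, meeting the 7,100 units threshold — but (k) sets (j) aside: (k) operates — the courier service is classified under the construction sector. (l) would limit (k) — a current Category C Exemption Letter is held — but (m) sets (l) aside: (m) operates against (l): a current Schedule F Exemption Letter is held. So (c) applies.
Exception (d): the coverage ratio is 91%, meeting the 82% threshold; the business's age is 30 months, less than the 31 months limit — every condition holds. But: (n) operates against (d): assessed value is $163,500, below the $198,000 limit. Exception (d) does not apply.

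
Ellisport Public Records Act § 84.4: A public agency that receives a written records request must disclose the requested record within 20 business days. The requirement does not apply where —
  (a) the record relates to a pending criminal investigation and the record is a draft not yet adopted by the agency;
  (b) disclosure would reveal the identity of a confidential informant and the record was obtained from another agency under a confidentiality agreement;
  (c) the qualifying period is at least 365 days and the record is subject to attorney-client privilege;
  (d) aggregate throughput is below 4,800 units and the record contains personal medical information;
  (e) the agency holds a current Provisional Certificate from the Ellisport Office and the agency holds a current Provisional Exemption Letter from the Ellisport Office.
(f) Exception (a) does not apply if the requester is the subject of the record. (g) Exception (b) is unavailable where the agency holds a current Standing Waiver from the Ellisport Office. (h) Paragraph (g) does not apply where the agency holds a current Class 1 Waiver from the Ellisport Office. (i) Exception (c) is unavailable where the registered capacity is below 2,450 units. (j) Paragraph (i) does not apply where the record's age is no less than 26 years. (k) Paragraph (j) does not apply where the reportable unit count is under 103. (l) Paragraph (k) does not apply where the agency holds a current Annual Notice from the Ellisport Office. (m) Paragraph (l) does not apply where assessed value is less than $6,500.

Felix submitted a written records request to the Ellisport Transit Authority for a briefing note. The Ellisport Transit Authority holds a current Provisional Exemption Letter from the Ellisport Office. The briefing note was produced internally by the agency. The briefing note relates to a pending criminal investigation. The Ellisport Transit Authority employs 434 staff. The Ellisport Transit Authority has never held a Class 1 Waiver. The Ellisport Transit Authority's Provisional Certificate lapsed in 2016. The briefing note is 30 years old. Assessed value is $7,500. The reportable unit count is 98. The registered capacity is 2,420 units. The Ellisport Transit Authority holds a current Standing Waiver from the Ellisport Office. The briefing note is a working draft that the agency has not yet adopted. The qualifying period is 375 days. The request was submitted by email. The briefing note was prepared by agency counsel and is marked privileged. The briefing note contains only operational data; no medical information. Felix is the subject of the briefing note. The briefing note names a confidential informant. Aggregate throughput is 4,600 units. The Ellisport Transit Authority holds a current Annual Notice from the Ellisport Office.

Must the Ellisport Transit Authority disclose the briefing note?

Exception (a) is satisfied on its face — the briefing note relates to a pending investigation; the briefing note is an unadopted draft. But: (f) is triggered — Felix is the subject of the briefing note. So (a) is unavailable.
Exception (b) fails — the briefing note was produced internally.
Exception (c)'s conditions are all satisfied: the qualifying period is 375 days, meeting the 365 days threshold; the briefing note is privileged. Considering the limiting provisions: (i) would limit (c) — the registered capacity is 2,420 units, below the 2,450 units limit — but (j) sets (i) aside: (j) is triggered — the record's age is 30 years, meeting the 26 years threshold. (k) applies (the reportable unit count is 98, under the 103 limit), but is itself disapplied by (l): (l) operates — a current Annual Notice is held. (m), which would lift (l), is not triggered — assessed value is $7,500, not less than $6,500. Exception (c) stands.
Exception (d) requires that the record contains personal medical information; but the briefing note contains only operational data, so (d) is unavailable.
Exception (e) does not apply: the Provisional Certificate is not current.

No — exception (c) applies; the Ellisport Transit Authority is not required to disclose the briefing note.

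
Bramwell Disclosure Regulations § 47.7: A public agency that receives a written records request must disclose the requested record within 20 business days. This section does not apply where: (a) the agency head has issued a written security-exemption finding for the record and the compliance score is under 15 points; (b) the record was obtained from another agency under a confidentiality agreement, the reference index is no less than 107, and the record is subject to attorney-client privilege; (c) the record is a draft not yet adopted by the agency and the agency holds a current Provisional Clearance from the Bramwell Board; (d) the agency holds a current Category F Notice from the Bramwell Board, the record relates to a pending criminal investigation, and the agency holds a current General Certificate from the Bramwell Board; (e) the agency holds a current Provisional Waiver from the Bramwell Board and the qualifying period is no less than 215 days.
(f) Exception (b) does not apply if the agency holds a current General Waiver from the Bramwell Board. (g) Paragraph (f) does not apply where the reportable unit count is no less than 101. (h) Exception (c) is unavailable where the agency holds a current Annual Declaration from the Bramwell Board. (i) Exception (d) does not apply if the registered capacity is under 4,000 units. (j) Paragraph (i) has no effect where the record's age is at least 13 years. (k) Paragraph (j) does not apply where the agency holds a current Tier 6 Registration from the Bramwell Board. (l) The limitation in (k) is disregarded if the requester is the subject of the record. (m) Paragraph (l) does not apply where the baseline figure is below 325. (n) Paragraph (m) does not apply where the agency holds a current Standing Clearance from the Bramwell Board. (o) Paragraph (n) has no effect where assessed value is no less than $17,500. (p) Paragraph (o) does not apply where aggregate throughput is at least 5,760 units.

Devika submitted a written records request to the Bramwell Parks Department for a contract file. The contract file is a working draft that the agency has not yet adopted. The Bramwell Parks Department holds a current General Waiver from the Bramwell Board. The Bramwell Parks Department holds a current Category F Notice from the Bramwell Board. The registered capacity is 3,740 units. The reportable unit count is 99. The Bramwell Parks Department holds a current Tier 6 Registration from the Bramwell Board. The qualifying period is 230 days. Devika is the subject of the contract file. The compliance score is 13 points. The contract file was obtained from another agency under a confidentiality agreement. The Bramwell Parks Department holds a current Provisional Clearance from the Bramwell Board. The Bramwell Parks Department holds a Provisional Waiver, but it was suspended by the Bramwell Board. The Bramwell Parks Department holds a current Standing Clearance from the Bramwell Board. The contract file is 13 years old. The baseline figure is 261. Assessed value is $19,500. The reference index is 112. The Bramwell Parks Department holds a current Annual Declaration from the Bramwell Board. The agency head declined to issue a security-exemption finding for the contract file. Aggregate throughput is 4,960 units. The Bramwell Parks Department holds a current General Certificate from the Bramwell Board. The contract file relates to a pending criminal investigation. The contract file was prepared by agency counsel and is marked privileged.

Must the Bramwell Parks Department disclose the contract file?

Exception (a) requires that the agency head has issued a written security-exemption finding for the record; but the agency head declined to issue a security-exemption finding, so (a) is unavailable.
Exception (b): the contract file was obtained under a confidentiality agreement; the reference index is 112, meeting the 107 threshold; the contract file is privileged — every condition holds. However, paragraphs (f)–(g) must be considered: (f) operates against (b): a current General Waiver is held. (g), which would lift (f), is not engaged — the reportable unit count is 99, short of 101. (b) is therefore removed.
All of (c)'s requirements are met (the contract file is an unadopted draft; a current Provisional Clearance is held). But: (h) operates against (c): a current Annual Declaration is held. So (c) is unavailable.
Exception (d) is satisfied on its face — a current Category F Notice is held; the contract file relates to a pending investigation; a current General Certificate is held. However, paragraphs (i)–(p) must be considered: (i) operates against (d): the registered capacity is 3,740 units, under the 4,000 units limit. (j) is triggered (the record's age is 13 years, meeting the 13 years threshold), but is overridden by (k): (k) is triggered — a current Tier 6 Registration is held. (l) is triggered (Devika is the subject of the contract file), but yields to (m): (m) is engaged — the baseline figure is 261, below the 325 limit. (n) operates (a current Standing Clearance is held), but is overridden by (o): (o) operates against (n): assessed value is $19,500, meeting the $17,500 threshold. (p), which would lift (o), does not operate here — aggregate throughput is 4,960 units, short of 5,760 units. Exception (d) does not apply.
Exception (e) does not apply: the Provisional Waiver is not current.
None of the exceptions is available; § 47.7 applies in full.

Yes — the Bramwell Parks Department must disclose the contract file.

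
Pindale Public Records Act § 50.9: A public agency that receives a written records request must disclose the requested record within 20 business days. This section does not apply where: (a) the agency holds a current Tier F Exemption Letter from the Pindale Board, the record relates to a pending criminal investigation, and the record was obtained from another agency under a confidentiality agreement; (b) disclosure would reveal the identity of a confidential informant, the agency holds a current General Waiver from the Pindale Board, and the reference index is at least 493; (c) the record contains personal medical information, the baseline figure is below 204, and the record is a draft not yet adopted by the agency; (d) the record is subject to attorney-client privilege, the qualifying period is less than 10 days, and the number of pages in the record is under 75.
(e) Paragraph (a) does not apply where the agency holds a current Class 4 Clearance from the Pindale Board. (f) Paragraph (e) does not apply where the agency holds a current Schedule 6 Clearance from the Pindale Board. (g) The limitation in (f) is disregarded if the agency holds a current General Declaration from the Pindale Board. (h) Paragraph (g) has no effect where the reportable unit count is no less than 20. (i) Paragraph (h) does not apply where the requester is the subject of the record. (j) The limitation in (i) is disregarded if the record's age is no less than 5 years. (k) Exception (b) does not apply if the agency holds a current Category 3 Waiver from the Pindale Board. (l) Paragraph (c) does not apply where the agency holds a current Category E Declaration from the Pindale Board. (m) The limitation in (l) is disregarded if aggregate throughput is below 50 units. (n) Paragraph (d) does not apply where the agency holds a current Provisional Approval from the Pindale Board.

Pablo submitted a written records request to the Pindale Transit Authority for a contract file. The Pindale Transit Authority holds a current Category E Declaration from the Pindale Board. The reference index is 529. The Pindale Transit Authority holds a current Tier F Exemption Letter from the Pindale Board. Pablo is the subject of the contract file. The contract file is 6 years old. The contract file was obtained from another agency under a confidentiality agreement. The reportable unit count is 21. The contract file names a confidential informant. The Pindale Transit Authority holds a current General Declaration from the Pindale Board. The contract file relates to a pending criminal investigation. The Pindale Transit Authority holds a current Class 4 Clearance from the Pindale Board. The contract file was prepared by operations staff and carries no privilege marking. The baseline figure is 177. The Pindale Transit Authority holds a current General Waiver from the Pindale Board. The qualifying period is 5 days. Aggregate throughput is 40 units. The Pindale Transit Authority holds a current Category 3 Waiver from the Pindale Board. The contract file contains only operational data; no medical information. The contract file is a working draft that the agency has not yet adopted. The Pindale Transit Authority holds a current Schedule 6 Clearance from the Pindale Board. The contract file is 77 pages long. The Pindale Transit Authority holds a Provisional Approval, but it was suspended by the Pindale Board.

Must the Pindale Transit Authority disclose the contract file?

Exception (a) is satisfied on its face — a current Tier F Exemption Letter is held; the contract file relates to a pending investigation; the contract file was obtained under a confidentiality agreement. As to paragraphs (e)–(j): (e) would limit (a) — a current Class 4 Clearance is held — but (f) sets (e) aside: (f) operates — a current Schedule 6 Clearance is held. (g) would limit (f) — a current General Declaration is held — but (h) sets (g) aside: (h) operates against (g): the reportable unit count is 21, meeting the 20 threshold. (i) is engaged (Pablo is the subject of the contract file), but is overridden by (j): (j) is triggered — the record's age is 6 years, meeting the 5 years threshold. (a) remains available.
Exception (b) is satisfied on its face — the contract file names a confidential informant; a current General Waiver is held; the reference index is 529, meeting the 493 threshold. However, paragraph (k) must be considered: (k) is engaged — a current Category 3 Waiver is held. (b) is therefore removed.
Exception (c) requires that the record contains personal medical information; but the contract file contains only operational data, so (c) is unavailable.
Exception (d) fails — the contract file carries no privilege marking.

No — exception (a) applies; the Pindale Transit Authority is not required to disclose the contract file.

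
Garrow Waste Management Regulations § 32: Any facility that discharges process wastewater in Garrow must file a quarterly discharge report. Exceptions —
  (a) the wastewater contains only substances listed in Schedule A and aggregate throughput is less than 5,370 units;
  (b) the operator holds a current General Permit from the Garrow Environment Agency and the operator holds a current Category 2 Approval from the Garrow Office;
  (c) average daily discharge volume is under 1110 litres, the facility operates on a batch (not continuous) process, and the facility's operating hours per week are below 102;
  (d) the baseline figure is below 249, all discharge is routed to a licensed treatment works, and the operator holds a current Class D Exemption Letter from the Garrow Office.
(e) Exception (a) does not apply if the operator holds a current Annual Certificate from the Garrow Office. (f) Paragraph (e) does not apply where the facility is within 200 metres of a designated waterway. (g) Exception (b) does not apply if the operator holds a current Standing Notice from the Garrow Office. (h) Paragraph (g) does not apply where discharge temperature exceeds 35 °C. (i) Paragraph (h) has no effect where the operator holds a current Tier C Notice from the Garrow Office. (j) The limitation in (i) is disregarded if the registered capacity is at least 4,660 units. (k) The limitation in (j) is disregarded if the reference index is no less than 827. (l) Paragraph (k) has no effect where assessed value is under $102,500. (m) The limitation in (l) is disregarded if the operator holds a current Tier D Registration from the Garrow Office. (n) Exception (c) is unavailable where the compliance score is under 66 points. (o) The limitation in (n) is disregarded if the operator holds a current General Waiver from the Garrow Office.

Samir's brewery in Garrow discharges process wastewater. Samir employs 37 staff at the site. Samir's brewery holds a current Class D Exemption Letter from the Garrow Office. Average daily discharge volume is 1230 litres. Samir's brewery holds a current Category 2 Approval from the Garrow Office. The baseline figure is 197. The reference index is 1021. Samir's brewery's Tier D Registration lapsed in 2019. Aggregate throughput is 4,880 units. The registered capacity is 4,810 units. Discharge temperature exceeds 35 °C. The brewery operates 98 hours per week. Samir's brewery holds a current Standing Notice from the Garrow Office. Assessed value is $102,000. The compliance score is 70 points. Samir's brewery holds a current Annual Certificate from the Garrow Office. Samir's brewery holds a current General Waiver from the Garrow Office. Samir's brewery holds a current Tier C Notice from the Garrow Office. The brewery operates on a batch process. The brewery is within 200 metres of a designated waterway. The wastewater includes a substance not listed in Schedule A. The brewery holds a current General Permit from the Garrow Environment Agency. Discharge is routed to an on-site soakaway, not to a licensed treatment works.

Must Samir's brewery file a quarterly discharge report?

Exception (a) does not apply: the wastewater includes a non-Schedule-A substance.
Exception (b) is satisfied on its face — a current General Permit is held; a current Category 2 Approval is held. Under paragraphs (g)–(m): (g) operates (a current Standing Notice is held), but is set aside by (h): (h) operates against (g): discharge temperature exceeds 35 °C. (i) is engaged (a current Tier C Notice is held), but is displaced by (j): (j) operates against (i): the registered capacity is 4,810 units, meeting the 4,660 units threshold. (k) is triggered (the reference index is 1,021, meeting the 827 threshold), but is displaced by (l): (l) applies — assessed value is $102,000, under the $102,500 limit. (m), which would lift (l), is not engaged — there is no Tier D Registration in force. Exception (b) stands.
Exception (c) fails — average daily discharge volume is 1230 litres, not under 1110 litres.
Exception (d) does not apply: discharge is not routed to a licensed treatment works.

No — exception (b) applies; Samir's brewery is not required to file a quarterly discharge report.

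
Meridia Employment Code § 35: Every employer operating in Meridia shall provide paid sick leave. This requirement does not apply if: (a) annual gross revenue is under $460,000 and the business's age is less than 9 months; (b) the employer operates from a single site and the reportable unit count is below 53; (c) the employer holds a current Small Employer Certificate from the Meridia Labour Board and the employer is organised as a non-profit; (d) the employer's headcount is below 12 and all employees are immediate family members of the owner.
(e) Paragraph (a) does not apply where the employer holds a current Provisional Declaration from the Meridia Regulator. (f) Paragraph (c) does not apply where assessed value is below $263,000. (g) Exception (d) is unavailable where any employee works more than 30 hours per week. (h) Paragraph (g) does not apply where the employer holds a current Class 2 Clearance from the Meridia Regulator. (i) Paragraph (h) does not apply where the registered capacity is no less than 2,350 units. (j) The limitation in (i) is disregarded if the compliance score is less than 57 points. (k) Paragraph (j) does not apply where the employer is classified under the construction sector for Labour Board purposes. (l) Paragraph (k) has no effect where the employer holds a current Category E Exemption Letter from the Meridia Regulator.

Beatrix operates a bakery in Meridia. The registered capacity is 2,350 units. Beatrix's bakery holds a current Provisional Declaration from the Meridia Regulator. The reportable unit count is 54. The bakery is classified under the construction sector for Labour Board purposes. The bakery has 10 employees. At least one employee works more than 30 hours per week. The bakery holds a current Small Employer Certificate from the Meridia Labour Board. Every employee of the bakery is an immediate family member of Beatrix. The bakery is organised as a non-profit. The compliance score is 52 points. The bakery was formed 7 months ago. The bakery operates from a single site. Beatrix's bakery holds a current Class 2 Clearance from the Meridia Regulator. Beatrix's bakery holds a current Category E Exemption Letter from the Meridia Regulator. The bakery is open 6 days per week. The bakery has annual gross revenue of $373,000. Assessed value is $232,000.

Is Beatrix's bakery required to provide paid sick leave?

No — exception (d) applies; Beatrix's bakery is not required to provide paid sick leave.

Exception (a) is satisfied on its face — annual gross revenue is $373,000, under the $460,000 limit; the business's age is 7 months, less than the 9 months limit. However, paragraph (e) must be considered: (e) operates against (a): a current Provisional Declaration is held. (a) is therefore removed.
Exception (b) does not apply: the reportable unit count is 54, not below 53.
Exception (c) is satisfied on its face — a current Small Employer Certificate is held; the employer is a non-profit. But: (f) operates against (c): assessed value is $232,000, below the $263,000 limit. So (c) is unavailable.
Exception (d) is satisfied on its face — the employer's headcount is 10, below the 12 limit; every employee is an immediate family member. Applying paragraphs (g)–(l): (g) would limit (d) — at least one employee exceeds 30 hours/week — but (h) sets (g) aside: (h) operates against (g): a current Class 2 Clearance is held. (i) would limit (h) — the registered capacity is 2,350 units, meeting the 2,350 units threshold — but (j) sets (i) aside: (j) is engaged — the compliance score is 52 points, less than the 57 points limit. (k) is engaged (the bakery is classified under the construction sector), but is displaced by (l): (l) operates against (k): a current Category E Exemption Letter is held. So (d) applies.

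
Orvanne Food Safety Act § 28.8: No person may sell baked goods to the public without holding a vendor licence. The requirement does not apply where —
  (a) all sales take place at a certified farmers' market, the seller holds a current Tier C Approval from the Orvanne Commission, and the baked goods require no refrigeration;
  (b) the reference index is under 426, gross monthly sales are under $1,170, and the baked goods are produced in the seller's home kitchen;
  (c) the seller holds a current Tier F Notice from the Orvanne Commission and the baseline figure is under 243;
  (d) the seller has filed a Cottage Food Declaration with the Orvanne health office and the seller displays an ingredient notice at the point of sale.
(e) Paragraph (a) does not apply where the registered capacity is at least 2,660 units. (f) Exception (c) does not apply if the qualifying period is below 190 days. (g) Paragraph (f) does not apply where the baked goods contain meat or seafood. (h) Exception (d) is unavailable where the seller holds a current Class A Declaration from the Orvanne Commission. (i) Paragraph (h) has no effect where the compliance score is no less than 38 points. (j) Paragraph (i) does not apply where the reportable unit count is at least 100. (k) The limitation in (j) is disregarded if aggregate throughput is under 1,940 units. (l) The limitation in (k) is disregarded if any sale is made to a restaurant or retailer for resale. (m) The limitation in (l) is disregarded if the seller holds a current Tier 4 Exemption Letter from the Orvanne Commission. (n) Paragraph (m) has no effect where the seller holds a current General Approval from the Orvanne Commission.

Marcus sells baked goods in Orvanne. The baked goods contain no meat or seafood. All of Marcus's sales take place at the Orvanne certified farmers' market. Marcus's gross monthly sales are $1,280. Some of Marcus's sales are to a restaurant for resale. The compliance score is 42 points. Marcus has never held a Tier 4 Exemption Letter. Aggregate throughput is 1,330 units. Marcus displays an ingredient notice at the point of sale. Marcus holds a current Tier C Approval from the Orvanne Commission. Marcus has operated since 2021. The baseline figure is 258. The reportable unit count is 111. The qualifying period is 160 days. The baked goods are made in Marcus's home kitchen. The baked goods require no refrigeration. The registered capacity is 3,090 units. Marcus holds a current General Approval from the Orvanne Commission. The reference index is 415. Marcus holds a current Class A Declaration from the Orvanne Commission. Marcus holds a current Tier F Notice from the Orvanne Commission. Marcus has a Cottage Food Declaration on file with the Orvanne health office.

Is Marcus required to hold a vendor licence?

Exception (a) is satisfied on its face — all sales are at a certified farmers' market; a current Tier C Approval is held; the baked goods are shelf-stable. But applying paragraph (e): (e) is triggered — the registered capacity is 3,090 units, meeting the 2,660 units threshold. Exception (a) does not apply.
Exception (b) does not apply: gross monthly sales are $1,280, not under $1,170.
Exception (c) requires that the baseline figure is under 243; but the baseline figure is 258, not under 243, so (c) is unavailable.
Exception (d): a Cottage Food Declaration is on file; an ingredient notice is displayed — every condition holds. But applying paragraphs (h)–(n): (h) operates — a current Class A Declaration is held. (i) is engaged (the compliance score is 42 points, meeting the 38 points threshold), but is set aside by (j): (j) applies — the reportable unit count is 111, meeting the 100 threshold. (k) would limit (j) — aggregate throughput is 1,330 units, under the 1,940 units limit — but (l) sets (k) aside: (l) operates against (k): some sales are to a restaurant for resale. (m) is not engaged (no current Tier 4 Exemption Letter is held), so (l) stands. (d) is therefore removed.
No exception displaces § 28.8.

Yes — Marcus must hold a vendor licence.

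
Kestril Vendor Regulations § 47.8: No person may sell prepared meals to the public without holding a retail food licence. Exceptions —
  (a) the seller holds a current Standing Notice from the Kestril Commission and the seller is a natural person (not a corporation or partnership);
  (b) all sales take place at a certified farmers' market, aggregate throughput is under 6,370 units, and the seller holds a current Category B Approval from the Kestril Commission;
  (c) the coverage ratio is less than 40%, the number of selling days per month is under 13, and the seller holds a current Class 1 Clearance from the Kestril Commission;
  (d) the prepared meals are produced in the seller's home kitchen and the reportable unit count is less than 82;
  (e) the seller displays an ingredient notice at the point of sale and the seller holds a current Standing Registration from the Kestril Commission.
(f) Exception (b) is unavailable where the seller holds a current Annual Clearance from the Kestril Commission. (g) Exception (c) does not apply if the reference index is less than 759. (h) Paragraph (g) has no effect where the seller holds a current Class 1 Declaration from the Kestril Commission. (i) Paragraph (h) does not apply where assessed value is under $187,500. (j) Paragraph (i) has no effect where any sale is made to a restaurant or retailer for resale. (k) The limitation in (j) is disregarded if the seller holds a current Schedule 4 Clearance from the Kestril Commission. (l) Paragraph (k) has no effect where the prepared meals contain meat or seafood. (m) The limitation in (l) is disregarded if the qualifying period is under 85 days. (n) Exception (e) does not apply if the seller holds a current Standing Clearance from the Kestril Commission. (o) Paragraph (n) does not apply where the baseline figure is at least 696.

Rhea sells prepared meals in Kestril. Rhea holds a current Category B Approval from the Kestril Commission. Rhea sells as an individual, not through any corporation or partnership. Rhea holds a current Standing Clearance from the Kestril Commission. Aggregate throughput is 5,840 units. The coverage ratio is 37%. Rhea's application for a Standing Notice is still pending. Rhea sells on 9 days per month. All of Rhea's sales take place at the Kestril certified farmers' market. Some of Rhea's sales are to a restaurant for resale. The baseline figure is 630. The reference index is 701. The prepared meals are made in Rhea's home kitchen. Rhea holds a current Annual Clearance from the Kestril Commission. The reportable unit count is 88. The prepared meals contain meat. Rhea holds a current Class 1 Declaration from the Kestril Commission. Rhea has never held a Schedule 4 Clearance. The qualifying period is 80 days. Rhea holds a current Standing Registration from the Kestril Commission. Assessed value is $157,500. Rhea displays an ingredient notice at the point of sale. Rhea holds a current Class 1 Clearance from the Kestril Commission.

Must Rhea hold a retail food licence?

Exception (a) fails — no current Standing Notice is held.
Exception (b)'s conditions are all satisfied: all sales are at a certified farmers' market; aggregate throughput is 5,840 units, under the 6,370 units limit; a current Category B Approval is held. However, paragraph (f) must be considered: (f) operates against (b): a current Annual Clearance is held. (b) is therefore removed.
Exception (c)'s conditions are all satisfied: the coverage ratio is 37%, less than the 40% limit; the number of selling days per month is 9, under the 13 limit; a current Class 1 Clearance is held. Considering the limiting provisions: (g) would limit (c) — the reference index is 701, less than the 759 limit — but (h) sets (g) aside: (h) applies — a current Class 1 Declaration is held. (i) operates (assessed value is $157,500, under the $187,500 limit), but yields to (j): (j) operates against (i): some sales are to a restaurant for resale. (k), which would lift (j), is not triggered — there is no Schedule 4 Clearance in force. (c) remains available.
Exception (d) does not apply: the reportable unit count is 88, not less than 82.
Exception (e)'s conditions are all satisfied: an ingredient notice is displayed; a current Standing Registration is held. However, paragraphs (n)–(o) must be considered: (n) applies — a current Standing Clearance is held. (o) is not triggered (the baseline figure is 630, short of 696), so (n) stands. (e) is therefore removed.

No — exception (c) applies; Rhea is not required to hold a retail food licence.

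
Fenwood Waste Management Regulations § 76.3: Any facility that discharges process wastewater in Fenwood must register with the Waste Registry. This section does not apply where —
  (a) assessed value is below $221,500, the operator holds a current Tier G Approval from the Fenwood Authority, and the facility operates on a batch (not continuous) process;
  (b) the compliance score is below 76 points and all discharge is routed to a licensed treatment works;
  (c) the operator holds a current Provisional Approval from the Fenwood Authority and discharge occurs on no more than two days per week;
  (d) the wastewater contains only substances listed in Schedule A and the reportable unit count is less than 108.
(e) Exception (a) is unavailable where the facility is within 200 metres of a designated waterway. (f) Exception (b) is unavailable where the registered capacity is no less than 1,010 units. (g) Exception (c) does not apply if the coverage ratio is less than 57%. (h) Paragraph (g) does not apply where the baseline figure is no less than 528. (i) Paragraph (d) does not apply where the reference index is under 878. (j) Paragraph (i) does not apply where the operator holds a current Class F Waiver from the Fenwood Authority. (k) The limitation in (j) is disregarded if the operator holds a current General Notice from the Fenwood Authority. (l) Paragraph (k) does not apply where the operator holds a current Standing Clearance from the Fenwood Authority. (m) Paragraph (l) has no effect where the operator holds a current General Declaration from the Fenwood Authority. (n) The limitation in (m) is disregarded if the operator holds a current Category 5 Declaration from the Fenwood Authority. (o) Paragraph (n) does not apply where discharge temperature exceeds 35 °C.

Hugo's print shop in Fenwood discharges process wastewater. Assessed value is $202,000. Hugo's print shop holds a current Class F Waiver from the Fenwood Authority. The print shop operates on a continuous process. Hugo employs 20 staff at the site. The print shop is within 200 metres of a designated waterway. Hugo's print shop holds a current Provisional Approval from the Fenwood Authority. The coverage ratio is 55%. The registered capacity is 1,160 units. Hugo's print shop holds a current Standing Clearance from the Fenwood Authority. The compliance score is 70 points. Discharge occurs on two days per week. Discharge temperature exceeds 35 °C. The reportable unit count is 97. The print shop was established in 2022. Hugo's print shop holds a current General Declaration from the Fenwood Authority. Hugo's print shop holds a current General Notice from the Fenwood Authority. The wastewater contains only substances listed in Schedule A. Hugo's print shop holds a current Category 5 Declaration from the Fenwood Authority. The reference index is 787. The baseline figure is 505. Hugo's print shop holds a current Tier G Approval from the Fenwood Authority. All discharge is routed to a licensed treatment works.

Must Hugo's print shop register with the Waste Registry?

Yes — Hugo's print shop must register with the Waste Registry.

Exception (a) requires that the facility operates on a batch (not continuous) process; but the facility operates on a continuous process, so (a) is unavailable.
Exception (b)'s conditions are all satisfied: the compliance score is 70 points, below the 76 points limit; discharge is routed to a licensed treatment works. Turning to paragraph (f): (f) operates — the registered capacity is 1,160 units, meeting the 1,010 units threshold. Exception (b) does not apply.
All of (c)'s requirements are met (a current Provisional Approval is held; discharge occurs on no more than two days per week). But applying paragraphs (g)–(h): (g) is triggered — the coverage ratio is 55%, less than the 57% limit. (h) is not engaged (the baseline figure is 505, short of 528), so (g) stands. (c) is therefore removed.
Exception (d)'s conditions are all satisfied: the wastewater is Schedule-A-only; the reportable unit count is 97, less than the 108 limit. However, paragraphs (i)–(o) must be considered: (i) operates against (d): the reference index is 787, under the 878 limit. (j) would limit (i) — a current Class F Waiver is held — but (k) sets (j) aside: (k) is engaged — a current General Notice is held. (l) applies (a current Standing Clearance is held), but yields to (m): (m) operates against (l): a current General Declaration is held. (n) would limit (m) — a current Category 5 Declaration is held — but (o) sets (n) aside: (o) operates against (n): discharge temperature exceeds 35 °C. So (d) is unavailable.
No exception is made out. Hugo's print shop falls within the general rule.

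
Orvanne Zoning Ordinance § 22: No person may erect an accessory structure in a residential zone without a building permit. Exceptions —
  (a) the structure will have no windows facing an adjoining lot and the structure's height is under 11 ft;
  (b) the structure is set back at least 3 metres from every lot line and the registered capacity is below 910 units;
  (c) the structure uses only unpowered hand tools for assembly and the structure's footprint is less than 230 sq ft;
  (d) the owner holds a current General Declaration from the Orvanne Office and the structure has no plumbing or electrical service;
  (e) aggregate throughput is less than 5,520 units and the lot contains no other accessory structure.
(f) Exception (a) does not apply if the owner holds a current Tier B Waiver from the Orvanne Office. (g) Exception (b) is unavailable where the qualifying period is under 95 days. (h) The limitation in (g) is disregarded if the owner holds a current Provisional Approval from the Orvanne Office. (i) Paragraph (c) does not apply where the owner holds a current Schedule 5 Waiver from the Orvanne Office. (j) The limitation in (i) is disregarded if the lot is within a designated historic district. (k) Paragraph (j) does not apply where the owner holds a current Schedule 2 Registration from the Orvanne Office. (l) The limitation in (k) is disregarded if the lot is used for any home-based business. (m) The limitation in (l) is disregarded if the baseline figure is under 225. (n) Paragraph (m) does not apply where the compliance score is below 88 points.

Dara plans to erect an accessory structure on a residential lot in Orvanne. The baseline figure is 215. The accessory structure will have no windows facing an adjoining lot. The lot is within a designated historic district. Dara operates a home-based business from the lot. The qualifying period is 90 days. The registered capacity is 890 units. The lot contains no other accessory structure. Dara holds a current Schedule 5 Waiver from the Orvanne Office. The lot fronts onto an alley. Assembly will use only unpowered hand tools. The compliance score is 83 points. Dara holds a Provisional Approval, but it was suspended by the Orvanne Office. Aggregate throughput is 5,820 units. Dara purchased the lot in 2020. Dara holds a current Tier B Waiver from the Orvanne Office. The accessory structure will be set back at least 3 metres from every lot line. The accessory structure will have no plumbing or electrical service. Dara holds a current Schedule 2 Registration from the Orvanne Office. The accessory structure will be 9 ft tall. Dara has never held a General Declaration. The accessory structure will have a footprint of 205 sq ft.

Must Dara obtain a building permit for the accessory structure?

No — exception (c) applies; Dara does not need a building permit.

Exception (a): no windows face an adjoining lot; the structure's height is 9 ft, under the 11 ft limit — every condition holds. But applying paragraph (f): (f) is triggered — a current Tier B Waiver is held. So (a) is unavailable.
All of (b)'s requirements are met (the setback is at least 3 m on every side; the registered capacity is 890 units, below the 910 units limit). However, paragraphs (g)–(h) must be considered: (g) operates against (b): the qualifying period is 90 days, under the 95 days limit. (h), which would lift (g), is not triggered — no current Provisional Approval is held. So (b) is unavailable.
Exception (c)'s conditions are all satisfied: assembly uses only hand tools; the structure's footprint is 205 sq ft, less than the 230 sq ft limit. Considering the limiting provisions: (i) applies (a current Schedule 5 Waiver is held), but yields to (j): (j) is triggered — the lot is in a historic district. (k) would limit (j) — a current Schedule 2 Registration is held — but (l) sets (k) aside: (l) applies — a home-based business operates on the lot. (m) would limit (l) — the baseline figure is 215, under the 225 limit — but (n) sets (m) aside: (n) operates against (m): the compliance score is 83 points, below the 88 points limit. So (c) applies.
Exception (d) fails — no current General Declaration is held.
Exception (e) requires that aggregate throughput is less than 5,520 units; but aggregate throughput is 5,820 units, not less than 5,520 units, so (e) is unavailable.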